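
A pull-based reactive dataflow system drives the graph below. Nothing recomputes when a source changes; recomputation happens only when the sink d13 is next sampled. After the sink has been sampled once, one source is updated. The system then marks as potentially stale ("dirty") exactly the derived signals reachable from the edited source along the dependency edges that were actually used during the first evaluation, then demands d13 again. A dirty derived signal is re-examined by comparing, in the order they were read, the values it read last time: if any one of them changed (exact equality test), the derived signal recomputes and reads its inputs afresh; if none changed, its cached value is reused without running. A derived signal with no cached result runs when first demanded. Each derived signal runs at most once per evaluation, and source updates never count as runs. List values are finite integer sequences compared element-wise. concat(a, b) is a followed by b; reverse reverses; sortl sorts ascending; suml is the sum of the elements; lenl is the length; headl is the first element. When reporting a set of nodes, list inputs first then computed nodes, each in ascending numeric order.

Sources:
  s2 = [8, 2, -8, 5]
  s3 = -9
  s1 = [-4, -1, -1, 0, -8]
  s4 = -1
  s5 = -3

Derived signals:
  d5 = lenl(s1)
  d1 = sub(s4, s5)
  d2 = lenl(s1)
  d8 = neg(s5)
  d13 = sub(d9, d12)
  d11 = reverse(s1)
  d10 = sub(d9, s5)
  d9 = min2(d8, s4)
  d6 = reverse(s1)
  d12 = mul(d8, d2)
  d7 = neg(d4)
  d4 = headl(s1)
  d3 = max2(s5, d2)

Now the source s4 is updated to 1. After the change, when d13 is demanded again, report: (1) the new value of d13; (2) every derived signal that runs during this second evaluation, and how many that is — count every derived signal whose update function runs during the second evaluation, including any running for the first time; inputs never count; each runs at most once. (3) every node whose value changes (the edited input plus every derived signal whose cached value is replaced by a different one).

New value of d13: -14.
Derived signals that run: d9, d13 — 2 in total.
Values that change: s4, d9, d13.

First evaluation (everything demanded from the output):
  d2 = lenl([-4, -1, -1, 0, -8]) = 5
  d8 = neg(-3) = 3
  d9 = min2(3, -1) = -1
  d12 = mul(3, 5) = 15
  d13 = sub(-1, 15) = -16

Propagation after the edit:
  d9: runs — s4 -1->1; result 1.
  d13: runs — d9 -1->1; result -14.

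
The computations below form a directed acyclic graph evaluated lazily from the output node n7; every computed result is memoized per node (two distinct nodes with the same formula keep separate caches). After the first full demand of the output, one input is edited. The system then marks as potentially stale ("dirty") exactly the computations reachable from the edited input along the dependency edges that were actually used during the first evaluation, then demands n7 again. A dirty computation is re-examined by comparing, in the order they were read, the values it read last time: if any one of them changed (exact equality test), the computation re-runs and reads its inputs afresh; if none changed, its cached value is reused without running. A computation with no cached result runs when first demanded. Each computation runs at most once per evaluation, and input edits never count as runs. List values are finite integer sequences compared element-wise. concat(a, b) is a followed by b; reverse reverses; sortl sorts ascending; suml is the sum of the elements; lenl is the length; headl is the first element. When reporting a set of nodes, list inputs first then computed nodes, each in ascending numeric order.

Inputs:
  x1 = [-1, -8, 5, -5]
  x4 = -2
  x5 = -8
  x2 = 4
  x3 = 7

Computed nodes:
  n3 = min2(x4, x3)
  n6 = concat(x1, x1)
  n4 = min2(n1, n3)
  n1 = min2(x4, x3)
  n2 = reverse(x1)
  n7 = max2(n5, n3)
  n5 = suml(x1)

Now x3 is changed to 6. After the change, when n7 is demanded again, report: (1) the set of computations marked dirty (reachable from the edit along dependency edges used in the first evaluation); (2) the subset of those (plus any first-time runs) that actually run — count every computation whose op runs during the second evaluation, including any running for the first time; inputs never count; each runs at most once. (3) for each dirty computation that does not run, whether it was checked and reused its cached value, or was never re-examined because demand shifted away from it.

The edit dirties: n3, n7.
1 computations run: n3.
Cache hits after checking: n7.
Note the absorption at n3: it re-runs yet its value is the same, leaving the output's value untouched.

First demand of the output computes:
  n3 = min2(-2, 7) = -2
  n5 = suml([-1, -8, 5, -5]) = -9
  n7 = max2(-9, -2) = -2

After the edit, cleaning proceeds:
  n3: a read changed (x3 7->6) — executes, giving -2 — identical to its old value.
  n7: dirty, but its reads are unchanged (n5 unchanged, n3 unchanged); cached -2 stands.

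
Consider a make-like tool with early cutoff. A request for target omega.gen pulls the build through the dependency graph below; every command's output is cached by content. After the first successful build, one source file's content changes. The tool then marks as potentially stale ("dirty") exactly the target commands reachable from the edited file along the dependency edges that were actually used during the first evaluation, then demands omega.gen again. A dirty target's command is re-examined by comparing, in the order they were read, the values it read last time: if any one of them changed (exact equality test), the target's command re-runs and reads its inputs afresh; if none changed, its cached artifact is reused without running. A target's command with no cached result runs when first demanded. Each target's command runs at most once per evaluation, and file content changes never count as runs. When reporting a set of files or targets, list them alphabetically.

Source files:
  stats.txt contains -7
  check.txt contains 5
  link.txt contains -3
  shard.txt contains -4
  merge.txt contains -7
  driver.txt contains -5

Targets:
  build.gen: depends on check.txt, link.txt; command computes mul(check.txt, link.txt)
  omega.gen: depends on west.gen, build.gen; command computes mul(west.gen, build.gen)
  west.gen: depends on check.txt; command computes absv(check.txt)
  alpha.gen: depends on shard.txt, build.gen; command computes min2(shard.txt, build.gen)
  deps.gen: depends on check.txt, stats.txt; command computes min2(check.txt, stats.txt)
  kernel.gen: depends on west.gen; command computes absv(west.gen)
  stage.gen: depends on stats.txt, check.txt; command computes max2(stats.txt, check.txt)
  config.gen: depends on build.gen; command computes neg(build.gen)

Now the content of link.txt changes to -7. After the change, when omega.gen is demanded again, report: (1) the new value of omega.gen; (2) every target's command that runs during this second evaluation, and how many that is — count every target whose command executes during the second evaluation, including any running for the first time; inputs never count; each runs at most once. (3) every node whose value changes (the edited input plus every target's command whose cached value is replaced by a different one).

First demand of the output computes:
  build.gen = mul(5, -3) = -15
  west.gen = absv(5) = 5
  omega.gen = mul(5, -15) = -75

After the edit, cleaning proceeds:
  build.gen: a read changed (link.txt -3->-7) — executes, giving -35.
  omega.gen: a read changed (build.gen -15->-35) — executes, giving -175.

Demanding omega.gen again yields -175.
2 target commands run: build.gen, omega.gen.
The nodes whose values change: build.gen, link.txt, omega.gen.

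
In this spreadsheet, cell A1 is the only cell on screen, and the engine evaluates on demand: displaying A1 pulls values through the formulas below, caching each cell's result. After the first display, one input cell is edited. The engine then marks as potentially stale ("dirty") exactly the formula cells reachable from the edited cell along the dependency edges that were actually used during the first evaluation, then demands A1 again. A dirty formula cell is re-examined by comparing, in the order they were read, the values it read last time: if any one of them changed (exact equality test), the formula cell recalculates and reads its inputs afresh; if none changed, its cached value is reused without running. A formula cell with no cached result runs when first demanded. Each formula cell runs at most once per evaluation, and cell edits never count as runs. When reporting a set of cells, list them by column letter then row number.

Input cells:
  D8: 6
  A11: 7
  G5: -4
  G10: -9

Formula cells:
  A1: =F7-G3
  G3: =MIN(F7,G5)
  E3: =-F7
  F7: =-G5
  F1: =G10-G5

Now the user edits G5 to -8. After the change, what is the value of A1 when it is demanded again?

Initial pass — values computed on the first demand:
  F7 = -(-4) = 4
  G3 = MIN(4, -4) = -4
  A1 = 4 - -4 = 8

Second demand — change propagation:
  F7: re-runs because G5 -4->-8; new result 8.
  G3: re-runs because F7 4->8; G5 -4->-8; new result -8.
  A1: re-runs because F7 4->8; G3 -4->-8; new result 16.

A1 now evaluates to 16.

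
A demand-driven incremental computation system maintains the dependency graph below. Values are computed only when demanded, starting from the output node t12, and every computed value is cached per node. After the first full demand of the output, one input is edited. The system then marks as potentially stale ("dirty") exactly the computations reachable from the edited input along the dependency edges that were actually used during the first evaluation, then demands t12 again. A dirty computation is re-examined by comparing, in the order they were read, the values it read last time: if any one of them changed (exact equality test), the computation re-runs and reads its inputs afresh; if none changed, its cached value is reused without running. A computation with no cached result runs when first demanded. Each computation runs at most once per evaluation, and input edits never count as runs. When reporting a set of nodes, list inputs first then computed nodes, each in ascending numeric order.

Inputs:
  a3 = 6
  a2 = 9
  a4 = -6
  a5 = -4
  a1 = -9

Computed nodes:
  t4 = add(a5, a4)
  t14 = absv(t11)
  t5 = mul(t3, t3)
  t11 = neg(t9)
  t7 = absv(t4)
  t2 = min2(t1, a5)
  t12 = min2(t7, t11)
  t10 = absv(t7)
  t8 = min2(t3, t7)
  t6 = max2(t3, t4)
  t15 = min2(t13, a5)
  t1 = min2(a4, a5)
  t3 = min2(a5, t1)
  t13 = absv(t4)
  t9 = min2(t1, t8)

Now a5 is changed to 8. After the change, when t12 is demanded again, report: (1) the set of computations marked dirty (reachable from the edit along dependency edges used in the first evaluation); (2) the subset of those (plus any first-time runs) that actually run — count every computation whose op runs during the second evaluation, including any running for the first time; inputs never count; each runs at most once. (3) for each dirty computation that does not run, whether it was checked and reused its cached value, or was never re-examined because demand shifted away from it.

Marked dirty: t1, t3, t4, t7, t8, t9, t11, t12.
Computations that run: t1, t3, t4, t7, t8, t12 — 6 in total.
Checked but reused from cache: t9, t11.
Key observation: the cutoff stops propagation at t9 — its inputs' values are unchanged, so it reuses its cache.

First evaluation (everything demanded from the output):
  t1 = min2(-6, -4) = -6
  t3 = min2(-4, -6) = -6
  t4 = add(-4, -6) = -10
  t7 = absv(-10) = 10
  t8 = min2(-6, 10) = -6
  t9 = min2(-6, -6) = -6
  t11 = neg(-6) = 6
  t12 = min2(10, 6) = 6

Propagation after the edit:
  t1: runs — a5 -4->8; result -6 (same value as before).
  t3: runs — a5 -4->8; result -6 (same value as before).
  t4: runs — a5 -4->8; result 2.
  t7: runs — t4 -10->2; result 2.
  t8: runs — t7 10->2; result -6 (same value as before).
  t9: checked — values it read are unchanged (t1 unchanged, t8 unchanged); reused cached -6 without running.
  t11: checked — values it read are unchanged (t9 unchanged); reused cached 6 without running.
  t12: runs — t7 10->2; result 2.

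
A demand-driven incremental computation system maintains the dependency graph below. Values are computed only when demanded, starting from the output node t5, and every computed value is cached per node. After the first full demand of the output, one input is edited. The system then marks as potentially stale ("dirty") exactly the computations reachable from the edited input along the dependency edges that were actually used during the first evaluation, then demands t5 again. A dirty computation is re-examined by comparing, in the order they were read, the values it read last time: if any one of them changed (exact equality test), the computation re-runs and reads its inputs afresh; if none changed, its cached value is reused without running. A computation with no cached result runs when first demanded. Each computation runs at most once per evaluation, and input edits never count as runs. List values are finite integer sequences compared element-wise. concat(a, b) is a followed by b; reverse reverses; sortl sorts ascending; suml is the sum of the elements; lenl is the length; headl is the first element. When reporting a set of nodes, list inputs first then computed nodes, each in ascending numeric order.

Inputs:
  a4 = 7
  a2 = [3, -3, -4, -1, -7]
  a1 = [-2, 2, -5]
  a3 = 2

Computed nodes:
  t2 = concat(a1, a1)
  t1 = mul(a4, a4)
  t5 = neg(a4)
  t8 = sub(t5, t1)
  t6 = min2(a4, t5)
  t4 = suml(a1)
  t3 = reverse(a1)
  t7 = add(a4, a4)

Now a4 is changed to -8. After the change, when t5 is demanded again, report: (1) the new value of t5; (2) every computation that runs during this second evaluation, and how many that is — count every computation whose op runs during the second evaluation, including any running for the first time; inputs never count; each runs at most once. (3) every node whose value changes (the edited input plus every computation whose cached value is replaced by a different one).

New value of t5: 8.
Computations that run: t5 — 1 in total.
Values that change: a4, t5.

First evaluation (everything demanded from the output):
  t5 = neg(7) = -7

Propagation after the edit:
  t5: runs — a4 7->-8; result 8.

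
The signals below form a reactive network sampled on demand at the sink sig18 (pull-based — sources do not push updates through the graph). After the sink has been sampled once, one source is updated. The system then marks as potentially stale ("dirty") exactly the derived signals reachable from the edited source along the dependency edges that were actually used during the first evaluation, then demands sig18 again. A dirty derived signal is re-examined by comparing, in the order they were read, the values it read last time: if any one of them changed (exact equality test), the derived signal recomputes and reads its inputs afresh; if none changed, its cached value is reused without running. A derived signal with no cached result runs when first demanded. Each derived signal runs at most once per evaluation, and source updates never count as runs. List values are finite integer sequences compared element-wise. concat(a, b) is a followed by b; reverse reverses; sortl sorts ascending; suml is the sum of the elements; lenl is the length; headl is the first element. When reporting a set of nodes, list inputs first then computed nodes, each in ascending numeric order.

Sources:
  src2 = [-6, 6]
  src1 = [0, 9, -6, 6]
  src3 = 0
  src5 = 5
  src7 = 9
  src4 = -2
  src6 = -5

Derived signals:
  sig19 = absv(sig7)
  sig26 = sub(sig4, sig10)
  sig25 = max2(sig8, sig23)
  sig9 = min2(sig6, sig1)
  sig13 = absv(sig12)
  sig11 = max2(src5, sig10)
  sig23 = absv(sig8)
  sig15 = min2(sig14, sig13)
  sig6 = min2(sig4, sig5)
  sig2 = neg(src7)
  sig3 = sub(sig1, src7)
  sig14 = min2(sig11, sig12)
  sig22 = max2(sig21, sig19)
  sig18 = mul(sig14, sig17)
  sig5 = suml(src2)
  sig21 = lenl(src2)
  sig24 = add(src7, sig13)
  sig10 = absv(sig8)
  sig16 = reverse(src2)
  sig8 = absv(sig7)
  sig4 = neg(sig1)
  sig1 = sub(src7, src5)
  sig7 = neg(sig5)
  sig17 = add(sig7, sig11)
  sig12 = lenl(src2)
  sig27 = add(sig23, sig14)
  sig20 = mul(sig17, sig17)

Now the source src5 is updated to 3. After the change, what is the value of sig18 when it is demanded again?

Initial pass — values computed on the first demand:
  sig5 = suml([-6, 6]) = 0
  sig7 = neg(0) = 0
  sig8 = absv(0) = 0
  sig10 = absv(0) = 0
  sig11 = max2(5, 0) = 5
  sig12 = lenl([-6, 6]) = 2
  sig14 = min2(5, 2) = 2
  sig17 = add(0, 5) = 5
  sig18 = mul(2, 5) = 10

Second demand — change propagation:
  sig11: re-runs because src5 5->3; new result 3.
  sig14: re-runs because sig11 5->3; new result 2 (unchanged).
  sig17: re-runs because sig11 5->3; new result 3.
  sig18: re-runs because sig17 5->3; new result 6.

sig18 now evaluates to 6.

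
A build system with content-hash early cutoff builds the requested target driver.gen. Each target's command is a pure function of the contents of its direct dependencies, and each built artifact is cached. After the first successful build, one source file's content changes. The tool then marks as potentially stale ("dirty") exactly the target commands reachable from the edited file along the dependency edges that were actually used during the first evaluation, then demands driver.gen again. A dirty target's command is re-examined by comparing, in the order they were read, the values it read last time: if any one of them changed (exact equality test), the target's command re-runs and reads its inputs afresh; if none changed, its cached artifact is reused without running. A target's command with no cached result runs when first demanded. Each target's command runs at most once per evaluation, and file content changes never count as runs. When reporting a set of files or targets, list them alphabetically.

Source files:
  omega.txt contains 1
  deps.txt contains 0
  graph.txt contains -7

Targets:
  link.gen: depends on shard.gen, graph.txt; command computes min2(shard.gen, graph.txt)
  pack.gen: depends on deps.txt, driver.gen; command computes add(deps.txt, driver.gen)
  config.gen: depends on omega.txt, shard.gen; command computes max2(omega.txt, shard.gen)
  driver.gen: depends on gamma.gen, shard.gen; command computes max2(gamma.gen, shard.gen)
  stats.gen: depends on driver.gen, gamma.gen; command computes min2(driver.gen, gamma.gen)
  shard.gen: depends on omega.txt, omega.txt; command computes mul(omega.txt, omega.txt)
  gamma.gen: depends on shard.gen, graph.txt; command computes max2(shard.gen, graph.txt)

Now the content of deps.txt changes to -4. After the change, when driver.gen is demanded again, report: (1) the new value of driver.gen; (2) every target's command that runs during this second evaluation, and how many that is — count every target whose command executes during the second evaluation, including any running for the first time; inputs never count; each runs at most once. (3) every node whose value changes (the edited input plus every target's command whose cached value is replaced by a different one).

First evaluation (everything demanded from the output):
  shard.gen = mul(1, 1) = 1
  gamma.gen = max2(1, -7) = 1
  driver.gen = max2(1, 1) = 1

Propagation after the edit:
  deps.txt feeds no computation that the output demands — nothing is marked dirty and nothing runs.

Key observation: deps.txt is never demanded by the output, so the edit triggers no recomputation at all.

New value of driver.gen: 1.
Target commands that run: none — 0 in total.
Values that change: deps.txt.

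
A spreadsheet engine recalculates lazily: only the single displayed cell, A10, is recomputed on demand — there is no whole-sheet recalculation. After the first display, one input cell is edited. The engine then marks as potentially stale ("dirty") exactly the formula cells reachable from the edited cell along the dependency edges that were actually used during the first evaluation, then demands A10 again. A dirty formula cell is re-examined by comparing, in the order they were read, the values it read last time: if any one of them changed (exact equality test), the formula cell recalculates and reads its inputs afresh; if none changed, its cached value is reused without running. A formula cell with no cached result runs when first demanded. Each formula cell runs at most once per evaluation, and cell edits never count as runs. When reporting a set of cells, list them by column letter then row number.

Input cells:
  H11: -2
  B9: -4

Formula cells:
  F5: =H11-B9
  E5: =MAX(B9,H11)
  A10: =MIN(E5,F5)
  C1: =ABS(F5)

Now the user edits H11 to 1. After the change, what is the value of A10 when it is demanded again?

First evaluation (everything demanded from the output):
  E5 = MAX(-4, -2) = -2
  F5 = -2 - -4 = 2
  A10 = MIN(-2, 2) = -2

Propagation after the edit:
  E5: runs — H11 -2->1; result 1.
  F5: runs — H11 -2->1; result 5.
  A10: runs — E5 -2->1; F5 2->5; result 1.

New value of A10: 1.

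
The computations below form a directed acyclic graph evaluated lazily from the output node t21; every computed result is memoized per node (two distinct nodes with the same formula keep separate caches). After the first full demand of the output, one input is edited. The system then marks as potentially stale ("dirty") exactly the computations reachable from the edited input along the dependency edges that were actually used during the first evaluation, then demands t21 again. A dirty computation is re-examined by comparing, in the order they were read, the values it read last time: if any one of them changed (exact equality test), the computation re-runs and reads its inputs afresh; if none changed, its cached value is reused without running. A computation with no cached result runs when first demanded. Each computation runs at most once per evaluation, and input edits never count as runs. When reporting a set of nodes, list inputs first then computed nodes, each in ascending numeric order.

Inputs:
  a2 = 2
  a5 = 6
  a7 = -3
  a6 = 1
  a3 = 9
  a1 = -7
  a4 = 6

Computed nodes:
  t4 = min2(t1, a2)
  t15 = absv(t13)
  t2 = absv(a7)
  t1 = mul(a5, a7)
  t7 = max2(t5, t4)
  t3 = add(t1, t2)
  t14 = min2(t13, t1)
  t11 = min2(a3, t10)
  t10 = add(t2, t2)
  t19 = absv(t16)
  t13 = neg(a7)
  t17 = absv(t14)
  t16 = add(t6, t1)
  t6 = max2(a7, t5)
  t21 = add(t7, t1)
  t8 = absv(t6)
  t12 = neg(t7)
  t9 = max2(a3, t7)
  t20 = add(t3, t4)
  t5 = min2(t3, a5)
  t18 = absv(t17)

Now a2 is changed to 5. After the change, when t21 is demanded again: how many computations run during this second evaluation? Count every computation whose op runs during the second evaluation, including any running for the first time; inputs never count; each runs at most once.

1 computations run: t4.
Note the absorption at t4: it re-runs yet its value is the same, leaving the output's value untouched.

First demand of the output computes:
  t1 = mul(6, -3) = -18
  t2 = absv(-3) = 3
  t3 = add(-18, 3) = -15
  t4 = min2(-18, 2) = -18
  t5 = min2(-15, 6) = -15
  t7 = max2(-15, -18) = -15
  t21 = add(-15, -18) = -33

After the edit, cleaning proceeds:
  t4: a read changed (a2 2->5) — executes, giving -18 — identical to its old value.
  t7: dirty, but its reads are unchanged (t5 unchanged, t4 unchanged); cached -15 stands.
  t21: dirty, but its reads are unchanged (t7 unchanged, t1 unchanged); cached -33 stands.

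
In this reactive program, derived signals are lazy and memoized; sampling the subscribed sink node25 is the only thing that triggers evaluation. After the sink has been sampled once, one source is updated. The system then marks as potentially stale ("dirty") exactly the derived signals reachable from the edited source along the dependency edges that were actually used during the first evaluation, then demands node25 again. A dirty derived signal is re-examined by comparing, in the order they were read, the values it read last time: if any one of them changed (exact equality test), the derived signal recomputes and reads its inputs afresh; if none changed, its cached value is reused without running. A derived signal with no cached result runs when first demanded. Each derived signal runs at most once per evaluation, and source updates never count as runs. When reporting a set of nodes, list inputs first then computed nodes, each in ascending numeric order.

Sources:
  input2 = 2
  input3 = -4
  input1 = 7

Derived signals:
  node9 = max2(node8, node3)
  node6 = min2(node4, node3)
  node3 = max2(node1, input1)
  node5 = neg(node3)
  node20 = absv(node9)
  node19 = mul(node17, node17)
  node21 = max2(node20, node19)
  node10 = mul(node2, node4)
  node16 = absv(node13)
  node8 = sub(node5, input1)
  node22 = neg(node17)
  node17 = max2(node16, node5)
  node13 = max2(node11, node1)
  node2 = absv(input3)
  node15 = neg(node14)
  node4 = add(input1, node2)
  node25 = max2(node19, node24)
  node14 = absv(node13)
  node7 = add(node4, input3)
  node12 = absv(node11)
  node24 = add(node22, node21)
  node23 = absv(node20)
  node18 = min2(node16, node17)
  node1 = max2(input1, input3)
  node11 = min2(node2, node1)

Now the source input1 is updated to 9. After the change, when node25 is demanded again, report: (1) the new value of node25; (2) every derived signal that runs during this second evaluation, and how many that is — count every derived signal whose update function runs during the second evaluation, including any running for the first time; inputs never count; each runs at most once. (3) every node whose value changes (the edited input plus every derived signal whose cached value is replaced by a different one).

Demanding node25 again yields 81.
15 derived signals run: node1, node3, node5, node8, node9, node11, node13, node16, node17, node19, node20, node21, node22, node24, node25.
The nodes whose values change: input1, node1, node3, node5, node8, node9, node13, node16, node17, node19, node20, node21, node22, node24, node25.

First demand of the output computes:
  node1 = max2(7, -4) = 7
  node2 = absv(-4) = 4
  node3 = max2(7, 7) = 7
  node5 = neg(7) = -7
  node8 = sub(-7, 7) = -14
  node9 = max2(-14, 7) = 7
  node11 = min2(4, 7) = 4
  node13 = max2(4, 7) = 7
  node16 = absv(7) = 7
  node17 = max2(7, -7) = 7
  node19 = mul(7, 7) = 49
  node20 = absv(7) = 7
  node21 = max2(7, 49) = 49
  node22 = neg(7) = -7
  node24 = add(-7, 49) = 42
  node25 = max2(49, 42) = 49

After the edit, cleaning proceeds:
  node1: a read changed (input1 7->9) — executes, giving 9.
  node3: a read changed (node1 7->9; input1 7->9) — executes, giving 9.
  node5: a read changed (node3 7->9) — executes, giving -9.
  node8: a read changed (node5 -7->-9; input1 7->9) — executes, giving -18.
  node9: a read changed (node8 -14->-18; node3 7->9) — executes, giving 9.
  node11: a read changed (node1 7->9) — executes, giving 4 — identical to its old value.
  node13: a read changed (node1 7->9) — executes, giving 9.
  node16: a read changed (node13 7->9) — executes, giving 9.
  node17: a read changed (node16 7->9; node5 -7->-9) — executes, giving 9.
  node19: a read changed (node17 7->9; node17 7->9) — executes, giving 81.
  node20: a read changed (node9 7->9) — executes, giving 9.
  node21: a read changed (node20 7->9; node19 49->81) — executes, giving 81.
  node22: a read changed (node17 7->9) — executes, giving -9.
  node24: a read changed (node22 -7->-9; node21 49->81) — executes, giving 72.
  node25: a read changed (node19 49->81; node24 42->72) — executes, giving 81.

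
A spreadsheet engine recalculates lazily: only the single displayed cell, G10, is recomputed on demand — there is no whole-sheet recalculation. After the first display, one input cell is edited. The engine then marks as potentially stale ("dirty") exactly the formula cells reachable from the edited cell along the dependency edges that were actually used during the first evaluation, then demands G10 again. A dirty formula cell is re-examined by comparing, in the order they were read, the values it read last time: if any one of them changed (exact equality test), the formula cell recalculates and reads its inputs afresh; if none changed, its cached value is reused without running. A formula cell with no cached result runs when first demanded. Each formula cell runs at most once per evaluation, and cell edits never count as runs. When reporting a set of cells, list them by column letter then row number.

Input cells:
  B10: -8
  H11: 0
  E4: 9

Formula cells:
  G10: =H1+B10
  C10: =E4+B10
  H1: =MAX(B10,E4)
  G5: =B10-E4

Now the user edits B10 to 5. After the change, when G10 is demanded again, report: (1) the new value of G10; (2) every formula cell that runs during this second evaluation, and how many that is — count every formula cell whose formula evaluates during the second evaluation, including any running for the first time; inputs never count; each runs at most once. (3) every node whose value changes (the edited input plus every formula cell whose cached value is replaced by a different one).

First evaluation (everything demanded from the output):
  H1 = MAX(-8, 9) = 9
  G10 = 9 + -8 = 1

Propagation after the edit:
  H1: runs — B10 -8->5; result 9 (same value as before).
  G10: runs — B10 -8->5; result 14.

New value of G10: 14.
Formula cells that run: G10, H1 — 2 in total.
Values that change: B10, G10.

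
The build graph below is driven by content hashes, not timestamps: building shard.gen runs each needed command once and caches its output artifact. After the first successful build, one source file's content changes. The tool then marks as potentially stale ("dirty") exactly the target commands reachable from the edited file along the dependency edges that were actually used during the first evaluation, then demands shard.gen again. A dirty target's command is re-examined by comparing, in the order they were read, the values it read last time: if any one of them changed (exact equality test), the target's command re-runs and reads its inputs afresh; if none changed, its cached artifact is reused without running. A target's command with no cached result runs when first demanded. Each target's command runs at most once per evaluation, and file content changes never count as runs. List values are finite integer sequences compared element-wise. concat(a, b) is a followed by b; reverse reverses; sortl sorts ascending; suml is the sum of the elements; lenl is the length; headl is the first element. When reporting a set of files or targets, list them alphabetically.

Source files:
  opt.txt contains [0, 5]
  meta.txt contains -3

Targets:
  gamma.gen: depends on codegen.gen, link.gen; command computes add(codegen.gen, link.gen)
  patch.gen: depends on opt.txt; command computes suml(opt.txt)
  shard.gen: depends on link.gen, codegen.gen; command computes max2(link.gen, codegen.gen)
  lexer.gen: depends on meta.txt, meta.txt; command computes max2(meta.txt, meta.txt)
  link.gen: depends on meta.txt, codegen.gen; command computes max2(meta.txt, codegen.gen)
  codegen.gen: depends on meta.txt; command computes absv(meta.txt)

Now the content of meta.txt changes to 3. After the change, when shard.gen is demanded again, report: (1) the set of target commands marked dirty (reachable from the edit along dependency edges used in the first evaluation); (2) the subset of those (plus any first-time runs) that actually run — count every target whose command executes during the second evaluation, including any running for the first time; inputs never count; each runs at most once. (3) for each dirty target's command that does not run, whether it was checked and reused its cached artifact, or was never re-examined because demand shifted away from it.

Initial pass — values computed on the first demand:
  codegen.gen = absv(-3) = 3
  link.gen = max2(-3, 3) = 3
  shard.gen = max2(3, 3) = 3

Second demand — change propagation:
  codegen.gen: re-runs because meta.txt -3->3; new result 3 (unchanged).
  link.gen: re-runs because meta.txt -3->3; new result 3 (unchanged).
  shard.gen: re-examined; everything it read last time is the same (link.gen unchanged, codegen.gen unchanged) — cache 3 kept, no run.

The important point: at shard.gen every value read last time is unchanged, so the dirty flag clears without a run.

Dirty set: codegen.gen, link.gen, shard.gen.
Run set: codegen.gen, link.gen (2 run).
Re-examined without running (cache reused): shard.gen.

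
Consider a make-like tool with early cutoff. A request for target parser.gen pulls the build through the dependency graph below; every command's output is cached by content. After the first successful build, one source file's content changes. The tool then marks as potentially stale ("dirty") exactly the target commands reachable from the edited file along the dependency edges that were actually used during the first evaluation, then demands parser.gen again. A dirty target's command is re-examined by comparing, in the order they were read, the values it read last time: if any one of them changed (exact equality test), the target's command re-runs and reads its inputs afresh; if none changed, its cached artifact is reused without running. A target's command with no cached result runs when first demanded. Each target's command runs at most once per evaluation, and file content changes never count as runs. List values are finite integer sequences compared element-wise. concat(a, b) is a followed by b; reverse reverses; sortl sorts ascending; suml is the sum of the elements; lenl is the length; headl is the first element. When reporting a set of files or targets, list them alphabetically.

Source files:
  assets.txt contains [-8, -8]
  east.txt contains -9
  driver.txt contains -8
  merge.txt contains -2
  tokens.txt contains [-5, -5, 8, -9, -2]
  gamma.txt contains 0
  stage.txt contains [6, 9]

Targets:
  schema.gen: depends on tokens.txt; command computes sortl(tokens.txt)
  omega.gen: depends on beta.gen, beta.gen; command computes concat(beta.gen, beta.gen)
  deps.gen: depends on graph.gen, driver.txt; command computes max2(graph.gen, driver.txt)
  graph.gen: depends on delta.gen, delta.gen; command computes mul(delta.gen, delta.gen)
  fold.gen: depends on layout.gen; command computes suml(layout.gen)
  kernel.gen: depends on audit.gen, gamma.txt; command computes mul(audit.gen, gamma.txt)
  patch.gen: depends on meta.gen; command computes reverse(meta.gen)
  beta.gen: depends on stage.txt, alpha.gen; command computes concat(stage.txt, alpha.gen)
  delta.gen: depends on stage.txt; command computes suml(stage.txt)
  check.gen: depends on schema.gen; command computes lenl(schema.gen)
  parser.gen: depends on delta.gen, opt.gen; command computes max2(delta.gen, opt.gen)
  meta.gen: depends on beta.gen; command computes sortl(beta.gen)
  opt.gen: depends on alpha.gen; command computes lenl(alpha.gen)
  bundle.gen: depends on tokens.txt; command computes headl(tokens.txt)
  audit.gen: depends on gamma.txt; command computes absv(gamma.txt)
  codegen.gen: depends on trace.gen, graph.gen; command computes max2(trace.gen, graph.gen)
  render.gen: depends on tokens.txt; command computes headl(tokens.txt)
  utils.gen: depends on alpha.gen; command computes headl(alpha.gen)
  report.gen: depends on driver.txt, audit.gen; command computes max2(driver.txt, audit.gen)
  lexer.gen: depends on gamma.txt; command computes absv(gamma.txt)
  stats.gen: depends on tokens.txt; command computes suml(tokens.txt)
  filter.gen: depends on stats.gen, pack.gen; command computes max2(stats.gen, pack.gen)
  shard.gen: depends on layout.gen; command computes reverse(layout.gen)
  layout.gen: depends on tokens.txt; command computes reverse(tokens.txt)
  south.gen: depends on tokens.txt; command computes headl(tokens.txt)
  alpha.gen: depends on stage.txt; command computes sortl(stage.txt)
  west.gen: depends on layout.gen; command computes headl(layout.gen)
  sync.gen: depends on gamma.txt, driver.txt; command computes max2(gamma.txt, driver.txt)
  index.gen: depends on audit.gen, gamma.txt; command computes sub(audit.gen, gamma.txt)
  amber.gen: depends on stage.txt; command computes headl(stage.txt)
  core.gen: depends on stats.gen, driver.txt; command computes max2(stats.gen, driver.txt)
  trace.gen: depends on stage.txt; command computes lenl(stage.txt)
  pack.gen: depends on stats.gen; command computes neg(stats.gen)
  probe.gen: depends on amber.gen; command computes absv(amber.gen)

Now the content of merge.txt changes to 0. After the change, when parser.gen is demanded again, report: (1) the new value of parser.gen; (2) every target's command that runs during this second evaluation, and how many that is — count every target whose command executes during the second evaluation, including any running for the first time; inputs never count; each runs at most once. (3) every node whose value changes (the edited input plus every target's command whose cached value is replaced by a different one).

First demand of the output computes:
  alpha.gen = sortl([6, 9]) = [6, 9]
  delta.gen = suml([6, 9]) = 15
  opt.gen = lenl([6, 9]) = 2
  parser.gen = max2(15, 2) = 15

After the edit, cleaning proceeds:
  no node depends on merge.txt at all; the second demand re-runs nothing.

Note the shortcut — nothing in the graph depends on merge.txt at all, so no recomputation happens.

Demanding parser.gen again yields 15.
0 target commands run: none.
The nodes whose values change: merge.txt.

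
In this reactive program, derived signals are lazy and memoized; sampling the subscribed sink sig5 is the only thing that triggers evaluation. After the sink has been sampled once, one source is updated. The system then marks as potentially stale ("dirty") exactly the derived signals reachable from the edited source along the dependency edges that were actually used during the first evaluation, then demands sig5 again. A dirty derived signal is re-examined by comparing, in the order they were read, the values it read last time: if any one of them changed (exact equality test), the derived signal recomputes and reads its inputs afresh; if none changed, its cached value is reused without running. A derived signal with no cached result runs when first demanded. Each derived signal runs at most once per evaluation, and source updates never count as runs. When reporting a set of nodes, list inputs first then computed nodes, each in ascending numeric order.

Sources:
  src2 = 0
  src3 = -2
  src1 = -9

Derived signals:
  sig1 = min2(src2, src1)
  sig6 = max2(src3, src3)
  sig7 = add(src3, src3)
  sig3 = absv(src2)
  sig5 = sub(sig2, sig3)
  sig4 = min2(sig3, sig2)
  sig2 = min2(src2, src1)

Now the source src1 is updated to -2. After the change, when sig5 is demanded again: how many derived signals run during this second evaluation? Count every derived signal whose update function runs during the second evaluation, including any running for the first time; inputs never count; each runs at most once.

First demand of the output computes:
  sig2 = min2(0, -9) = -9
  sig3 = absv(0) = 0
  sig5 = sub(-9, 0) = -9

After the edit, cleaning proceeds:
  sig2: a read changed (src1 -9->-2) — executes, giving -2.
  sig5: a read changed (sig2 -9->-2) — executes, giving -2.

2 derived signals run: sig2, sig5.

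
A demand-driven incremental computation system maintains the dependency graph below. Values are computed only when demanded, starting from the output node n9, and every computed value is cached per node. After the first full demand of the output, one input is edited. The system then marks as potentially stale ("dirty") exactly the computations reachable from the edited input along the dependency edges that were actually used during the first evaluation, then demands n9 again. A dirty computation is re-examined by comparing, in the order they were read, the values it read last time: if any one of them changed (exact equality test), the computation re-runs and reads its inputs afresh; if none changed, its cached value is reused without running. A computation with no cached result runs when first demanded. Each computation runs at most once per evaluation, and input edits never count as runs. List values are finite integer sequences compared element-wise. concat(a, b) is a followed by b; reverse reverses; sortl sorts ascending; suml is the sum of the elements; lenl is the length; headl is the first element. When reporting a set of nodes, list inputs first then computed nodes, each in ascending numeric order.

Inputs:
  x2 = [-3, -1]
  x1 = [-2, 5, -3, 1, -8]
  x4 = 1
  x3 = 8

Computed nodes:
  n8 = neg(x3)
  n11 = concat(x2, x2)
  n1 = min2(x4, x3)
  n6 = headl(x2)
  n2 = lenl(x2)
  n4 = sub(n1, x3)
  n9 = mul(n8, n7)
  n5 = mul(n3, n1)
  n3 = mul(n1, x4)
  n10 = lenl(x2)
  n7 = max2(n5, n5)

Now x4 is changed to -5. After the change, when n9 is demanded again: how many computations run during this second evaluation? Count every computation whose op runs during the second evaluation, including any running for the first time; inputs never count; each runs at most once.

Computations that run: n1, n3, n5, n7, n9 — 5 in total.

First evaluation (everything demanded from the output):
  n1 = min2(1, 8) = 1
  n3 = mul(1, 1) = 1
  n5 = mul(1, 1) = 1
  n7 = max2(1, 1) = 1
  n8 = neg(8) = -8
  n9 = mul(-8, 1) = -8

Propagation after the edit:
  n1: runs — x4 1->-5; result -5.
  n3: runs — n1 1->-5; x4 1->-5; result 25.
  n5: runs — n3 1->25; n1 1->-5; result -125.
  n7: runs — n5 1->-125; n5 1->-125; result -125.
  n9: runs — n7 1->-125; result 1000.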